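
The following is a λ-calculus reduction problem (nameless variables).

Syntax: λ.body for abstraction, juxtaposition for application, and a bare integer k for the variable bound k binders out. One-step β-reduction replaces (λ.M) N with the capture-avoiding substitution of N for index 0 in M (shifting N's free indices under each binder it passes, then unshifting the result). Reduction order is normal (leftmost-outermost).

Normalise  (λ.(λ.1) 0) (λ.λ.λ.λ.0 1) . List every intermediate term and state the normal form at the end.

  start: (λ.(λ.1) 0) (λ.λ.λ.λ.0 1)
  step 1: (λ.λ.λ.λ.λ.0 1) (λ.λ.λ.λ.0 1)
  step 2: λ.λ.λ.λ.0 1

Answer: normal form = λ.λ.λ.λ.0 1  (in 2 steps)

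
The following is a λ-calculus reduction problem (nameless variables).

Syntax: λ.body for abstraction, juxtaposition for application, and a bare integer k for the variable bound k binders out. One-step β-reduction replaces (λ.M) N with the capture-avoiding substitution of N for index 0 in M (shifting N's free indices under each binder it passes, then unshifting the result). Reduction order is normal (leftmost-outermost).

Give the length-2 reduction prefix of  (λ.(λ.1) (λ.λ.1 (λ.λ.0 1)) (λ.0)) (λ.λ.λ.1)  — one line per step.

Answer: after 2 steps: (λ.λ.λ.1) (λ.0)

Derivation:
  start: (λ.(λ.1) (λ.λ.1 (λ.λ.0 1)) (λ.0)) (λ.λ.λ.1)
  step 1: (λ.λ.λ.λ.1) (λ.λ.1 (λ.λ.0 1)) (λ.0)
  step 2: (λ.λ.λ.1) (λ.0)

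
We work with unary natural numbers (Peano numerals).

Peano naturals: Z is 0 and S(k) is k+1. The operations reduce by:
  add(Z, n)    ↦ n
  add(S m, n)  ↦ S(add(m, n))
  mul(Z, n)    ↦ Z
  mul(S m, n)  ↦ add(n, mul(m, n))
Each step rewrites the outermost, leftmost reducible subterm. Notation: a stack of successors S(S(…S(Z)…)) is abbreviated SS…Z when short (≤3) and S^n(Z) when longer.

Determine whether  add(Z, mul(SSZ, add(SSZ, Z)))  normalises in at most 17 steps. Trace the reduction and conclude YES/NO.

Answer: YES — reaches normal form S^4(Z) in 16 ≤ 17 steps

Derivation:
  start: add(Z, mul(SSZ, add(SSZ, Z)))
  step 1: mul(SSZ, add(SSZ, Z))
  step 2: add(add(SSZ, Z), mul(SZ, add(SSZ, Z)))
  step 3: add(S(add(SZ, Z)), mul(SZ, add(SSZ, Z)))
  step 4: S(add(add(SZ, Z), mul(SZ, add(SSZ, Z))))
  step 5: S(add(S(add(Z, Z)), mul(SZ, add(SSZ, Z))))
  step 6: S(S(add(add(Z, Z), mul(SZ, add(SSZ, Z)))))
  step 7: S(S(add(Z, mul(SZ, add(SSZ, Z)))))
  step 8: S(S(mul(SZ, add(SSZ, Z))))
  step 9: S(S(add(add(SSZ, Z), mul(Z, add(SSZ, Z)))))
  step 10: S(S(add(S(add(SZ, Z)), mul(Z, add(SSZ, Z)))))
  step 11: S(S(S(add(add(SZ, Z), mul(Z, add(SSZ, Z))))))
  step 12: S(S(S(add(S(add(Z, Z)), mul(Z, add(SSZ, Z))))))
  step 13: S(S(S(S(add(add(Z, Z), mul(Z, add(SSZ, Z)))))))
  step 14: S(S(S(S(add(Z, mul(Z, add(SSZ, Z)))))))
  step 15: S(S(S(S(mul(Z, add(SSZ, Z))))))
  step 16: S^4(Z)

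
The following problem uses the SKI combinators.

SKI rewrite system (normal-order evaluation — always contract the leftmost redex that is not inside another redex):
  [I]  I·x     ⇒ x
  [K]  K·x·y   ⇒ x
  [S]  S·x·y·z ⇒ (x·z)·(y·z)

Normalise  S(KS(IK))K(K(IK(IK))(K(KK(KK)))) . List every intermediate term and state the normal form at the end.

  start: S(KS(IK))K(K(IK(IK))(K(KK(KK))))
  step 1: KS(IK)(K(IK(IK))(K(KK(KK))))(K(K(IK(IK))(K(KK(KK)))))
  step 2: S(K(IK(IK))(K(KK(KK))))(K(K(IK(IK))(K(KK(KK)))))
  step 3: S(IK(IK))(K(K(IK(IK))(K(KK(KK)))))
  step 4: S(K(IK))(K(K(IK(IK))(K(KK(KK)))))
  step 5: S(KK)(K(K(IK(IK))(K(KK(KK)))))
  step 6: S(KK)(K(IK(IK)))
  step 7: S(KK)(K(K(IK)))
  step 8: S(KK)(K(KK))

Answer: normal form = S(KK)(K(KK))  (in 8 steps)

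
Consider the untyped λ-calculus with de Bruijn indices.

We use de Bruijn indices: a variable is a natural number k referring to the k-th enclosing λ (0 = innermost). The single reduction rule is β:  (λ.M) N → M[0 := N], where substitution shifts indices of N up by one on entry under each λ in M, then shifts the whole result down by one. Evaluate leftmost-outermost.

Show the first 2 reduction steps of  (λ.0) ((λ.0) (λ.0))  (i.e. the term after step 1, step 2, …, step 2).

Answer: after 2 steps: λ.0

Reduction:
  start: (λ.0) ((λ.0) (λ.0))
  →1  (λ.0) (λ.0)
  →2  λ.0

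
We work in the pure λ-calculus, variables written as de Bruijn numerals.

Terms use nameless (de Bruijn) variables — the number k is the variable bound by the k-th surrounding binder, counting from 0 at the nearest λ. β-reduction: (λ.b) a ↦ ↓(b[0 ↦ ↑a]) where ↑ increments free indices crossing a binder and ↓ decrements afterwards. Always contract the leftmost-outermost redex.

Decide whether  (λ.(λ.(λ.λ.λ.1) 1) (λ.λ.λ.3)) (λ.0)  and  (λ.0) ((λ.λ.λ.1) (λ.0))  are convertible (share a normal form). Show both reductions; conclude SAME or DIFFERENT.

Answer: SAME — A ⇓ λ.λ.1, B ⇓ λ.λ.1

Derivation:
Term A:
  start: (λ.(λ.(λ.λ.λ.1) 1) (λ.λ.λ.3)) (λ.0)
  [1] (λ.(λ.λ.λ.1) (λ.0)) (λ.λ.λ.λ.0)
  [2] (λ.λ.λ.1) (λ.0)
  [3] λ.λ.1

Term B:
  start: (λ.0) ((λ.λ.λ.1) (λ.0))
  [1] (λ.λ.λ.1) (λ.0)
  [2] λ.λ.1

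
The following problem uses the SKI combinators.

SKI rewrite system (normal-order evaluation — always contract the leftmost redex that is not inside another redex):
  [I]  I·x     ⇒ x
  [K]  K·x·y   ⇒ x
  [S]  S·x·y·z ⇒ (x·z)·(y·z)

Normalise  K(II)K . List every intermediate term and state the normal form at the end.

  start: K(II)K
  →1  II
  →2  I

Answer: normal form = I  (in 2 steps)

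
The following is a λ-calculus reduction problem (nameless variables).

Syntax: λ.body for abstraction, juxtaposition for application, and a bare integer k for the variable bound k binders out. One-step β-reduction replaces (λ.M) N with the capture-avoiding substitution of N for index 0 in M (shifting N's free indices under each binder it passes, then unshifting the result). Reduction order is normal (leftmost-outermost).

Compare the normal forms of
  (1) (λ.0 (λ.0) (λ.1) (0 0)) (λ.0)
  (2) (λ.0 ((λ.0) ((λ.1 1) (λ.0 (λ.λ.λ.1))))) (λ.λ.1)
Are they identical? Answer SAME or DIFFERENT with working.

Term A:
  start: (λ.0 (λ.0) (λ.1) (0 0)) (λ.0)
  →1  (λ.0) (λ.0) (λ.λ.0) ((λ.0) (λ.0))
  →2  (λ.0) (λ.λ.0) ((λ.0) (λ.0))
  →3  (λ.λ.0) ((λ.0) (λ.0))
  →4  λ.0

Term B:
  start: (λ.0 ((λ.0) ((λ.1 1) (λ.0 (λ.λ.λ.1))))) (λ.λ.1)
  →1  (λ.λ.1) ((λ.0) ((λ.(λ.λ.1) (λ.λ.1)) (λ.0 (λ.λ.λ.1))))
  →2  λ.(λ.0) ((λ.(λ.λ.1) (λ.λ.1)) (λ.0 (λ.λ.λ.1)))
  →3  λ.(λ.(λ.λ.1) (λ.λ.1)) (λ.0 (λ.λ.λ.1))
  →4  λ.(λ.λ.1) (λ.λ.1)
  →5  λ.λ.λ.λ.1

Answer: DIFFERENT — A ⇓ λ.0, B ⇓ λ.λ.λ.λ.1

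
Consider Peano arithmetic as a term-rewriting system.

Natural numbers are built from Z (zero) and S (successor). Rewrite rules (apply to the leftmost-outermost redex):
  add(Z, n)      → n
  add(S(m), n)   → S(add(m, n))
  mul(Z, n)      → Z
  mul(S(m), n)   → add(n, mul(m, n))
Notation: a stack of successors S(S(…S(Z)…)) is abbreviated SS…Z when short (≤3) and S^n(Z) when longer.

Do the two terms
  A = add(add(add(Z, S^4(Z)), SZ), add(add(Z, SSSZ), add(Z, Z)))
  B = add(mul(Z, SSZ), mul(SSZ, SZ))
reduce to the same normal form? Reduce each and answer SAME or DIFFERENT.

Answer: DIFFERENT — A ⇓ S^8(Z), B ⇓ SSZ

Reduction:
Term A:
  start: add(add(add(Z, S^4(Z)), SZ), add(add(Z, SSSZ), add(Z, Z)))
  [1] add(add(S^4(Z), SZ), add(add(Z, SSSZ), add(Z, Z)))
  [2] add(S(add(SSSZ, SZ)), add(add(Z, SSSZ), add(Z, Z)))
  [3] S(add(add(SSSZ, SZ), add(add(Z, SSSZ), add(Z, Z))))
  [4] S(add(S(add(SSZ, SZ)), add(add(Z, SSSZ), add(Z, Z))))
  [5] S(S(add(add(SSZ, SZ), add(add(Z, SSSZ), add(Z, Z)))))
  [6] S(S(add(S(add(SZ, SZ)), add(add(Z, SSSZ), add(Z, Z)))))
  [7] S(S(S(add(add(SZ, SZ), add(add(Z, SSSZ), add(Z, Z))))))
  [8] S(S(S(add(S(add(Z, SZ)), add(add(Z, SSSZ), add(Z, Z))))))
  [9] S(S(S(S(add(add(Z, SZ), add(add(Z, SSSZ), add(Z, Z)))))))
  [10] S(S(S(S(add(SZ, add(add(Z, SSSZ), add(Z, Z)))))))
  [11] S(S(S(S(S(add(Z, add(add(Z, SSSZ), add(Z, Z))))))))
  [12] S(S(S(S(S(add(add(Z, SSSZ), add(Z, Z)))))))
  [13] S(S(S(S(S(add(SSSZ, add(Z, Z)))))))
  [14] S(S(S(S(S(S(add(SSZ, add(Z, Z))))))))
  [15] S(S(S(S(S(S(S(add(SZ, add(Z, Z)))))))))
  [16] S(S(S(S(S(S(S(S(add(Z, add(Z, Z))))))))))
  [17] S(S(S(S(S(S(S(S(add(Z, Z)))))))))
  [18] S^8(Z)

Term B:
  start: add(mul(Z, SSZ), mul(SSZ, SZ))
  [1] add(Z, mul(SSZ, SZ))
  [2] mul(SSZ, SZ)
  [3] add(SZ, mul(SZ, SZ))
  [4] S(add(Z, mul(SZ, SZ)))
  [5] S(mul(SZ, SZ))
  [6] S(add(SZ, mul(Z, SZ)))
  [7] S(S(add(Z, mul(Z, SZ))))
  [8] S(S(mul(Z, SZ)))
  [9] SSZ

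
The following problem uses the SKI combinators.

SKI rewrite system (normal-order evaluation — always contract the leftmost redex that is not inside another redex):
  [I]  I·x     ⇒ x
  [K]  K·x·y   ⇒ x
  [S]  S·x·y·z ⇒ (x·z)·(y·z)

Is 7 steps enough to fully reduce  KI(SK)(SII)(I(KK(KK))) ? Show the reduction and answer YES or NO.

  start: KI(SK)(SII)(I(KK(KK)))
  step 1: I(SII)(I(KK(KK)))
  step 2: SII(I(KK(KK)))
  step 3: I(I(KK(KK)))(I(I(KK(KK))))
  step 4: I(KK(KK))(I(I(KK(KK))))
  step 5: KK(KK)(I(I(KK(KK))))
  step 6: K(I(I(KK(KK))))
  step 7: K(I(KK(KK)))

Answer: NO — after 7 steps the term is K(I(KK(KK))), not yet normal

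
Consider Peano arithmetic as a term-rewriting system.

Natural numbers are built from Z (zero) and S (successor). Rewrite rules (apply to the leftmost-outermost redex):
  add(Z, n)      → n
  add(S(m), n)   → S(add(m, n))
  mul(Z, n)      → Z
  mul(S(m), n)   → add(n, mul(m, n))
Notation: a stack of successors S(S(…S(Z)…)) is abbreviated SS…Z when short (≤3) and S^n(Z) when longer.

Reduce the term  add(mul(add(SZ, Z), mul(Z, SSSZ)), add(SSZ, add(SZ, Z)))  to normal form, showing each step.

  start: add(mul(add(SZ, Z), mul(Z, SSSZ)), add(SSZ, add(SZ, Z)))
  step 1: add(mul(S(add(Z, Z)), mul(Z, SSSZ)), add(SSZ, add(SZ, Z)))
  step 2: add(add(mul(Z, SSSZ), mul(add(Z, Z), mul(Z, SSSZ))), add(SSZ, add(SZ, Z)))
  step 3: add(add(Z, mul(add(Z, Z), mul(Z, SSSZ))), add(SSZ, add(SZ, Z)))
  step 4: add(mul(add(Z, Z), mul(Z, SSSZ)), add(SSZ, add(SZ, Z)))
  step 5: add(mul(Z, mul(Z, SSSZ)), add(SSZ, add(SZ, Z)))
  step 6: add(Z, add(SSZ, add(SZ, Z)))
  step 7: add(SSZ, add(SZ, Z))
  step 8: S(add(SZ, add(SZ, Z)))
  step 9: S(S(add(Z, add(SZ, Z))))
  step 10: S(S(add(SZ, Z)))
  step 11: S(S(S(add(Z, Z))))
  step 12: SSSZ

Answer: normal form = SSSZ  (in 12 steps)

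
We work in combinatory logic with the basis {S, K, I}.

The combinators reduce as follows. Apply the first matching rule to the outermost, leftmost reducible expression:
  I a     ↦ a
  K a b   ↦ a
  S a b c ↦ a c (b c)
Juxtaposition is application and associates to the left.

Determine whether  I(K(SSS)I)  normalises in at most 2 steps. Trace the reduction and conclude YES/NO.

Answer: YES — reaches normal form SSS in 2 ≤ 2 steps

Working:
  start: I(K(SSS)I)
  step 1: K(SSS)I
  step 2: SSS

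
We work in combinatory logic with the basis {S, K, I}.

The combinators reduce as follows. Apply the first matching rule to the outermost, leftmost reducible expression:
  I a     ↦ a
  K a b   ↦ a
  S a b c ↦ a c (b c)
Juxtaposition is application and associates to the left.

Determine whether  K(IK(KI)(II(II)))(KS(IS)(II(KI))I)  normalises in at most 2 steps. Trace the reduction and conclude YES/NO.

  start: K(IK(KI)(II(II)))(KS(IS)(II(KI))I)
  step 1: IK(KI)(II(II))
  step 2: K(KI)(II(II))

Answer: NO — after 2 steps the term is K(KI)(II(II)), not yet normal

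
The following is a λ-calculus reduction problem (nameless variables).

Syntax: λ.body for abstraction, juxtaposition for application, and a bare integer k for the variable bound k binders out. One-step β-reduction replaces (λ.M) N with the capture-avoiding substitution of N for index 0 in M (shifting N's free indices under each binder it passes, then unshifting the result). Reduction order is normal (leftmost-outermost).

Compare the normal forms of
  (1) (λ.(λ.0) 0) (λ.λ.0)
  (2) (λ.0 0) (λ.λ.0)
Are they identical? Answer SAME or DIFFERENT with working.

Answer: DIFFERENT — A ⇓ λ.λ.0, B ⇓ λ.0

Reduction:
Term A:
  start: (λ.(λ.0) 0) (λ.λ.0)
  step 1: (λ.0) (λ.λ.0)
  step 2: λ.λ.0

Term B:
  start: (λ.0 0) (λ.λ.0)
  step 1: (λ.λ.0) (λ.λ.0)
  step 2: λ.0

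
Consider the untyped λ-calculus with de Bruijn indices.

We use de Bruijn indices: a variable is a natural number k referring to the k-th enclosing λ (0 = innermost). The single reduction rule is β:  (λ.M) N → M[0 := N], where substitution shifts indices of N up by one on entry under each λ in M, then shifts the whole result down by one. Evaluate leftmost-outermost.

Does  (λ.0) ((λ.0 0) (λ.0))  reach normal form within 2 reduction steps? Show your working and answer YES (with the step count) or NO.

  start: (λ.0) ((λ.0 0) (λ.0))
  step 1: (λ.0 0) (λ.0)
  step 2: (λ.0) (λ.0)

Answer: NO — after 2 steps the term is (λ.0) (λ.0), not yet normal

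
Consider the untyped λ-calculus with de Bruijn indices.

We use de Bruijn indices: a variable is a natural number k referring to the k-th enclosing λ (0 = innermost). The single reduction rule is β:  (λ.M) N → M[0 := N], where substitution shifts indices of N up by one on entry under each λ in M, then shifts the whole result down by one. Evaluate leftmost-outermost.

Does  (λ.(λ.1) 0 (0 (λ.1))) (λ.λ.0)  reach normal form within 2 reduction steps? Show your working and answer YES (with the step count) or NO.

Answer: NO — after 2 steps the term is (λ.λ.0) ((λ.λ.0) (λ.λ.λ.0)), not yet normal

Reduction:
  start: (λ.(λ.1) 0 (0 (λ.1))) (λ.λ.0)
  →1  (λ.λ.λ.0) (λ.λ.0) ((λ.λ.0) (λ.λ.λ.0))
  →2  (λ.λ.0) ((λ.λ.0) (λ.λ.λ.0))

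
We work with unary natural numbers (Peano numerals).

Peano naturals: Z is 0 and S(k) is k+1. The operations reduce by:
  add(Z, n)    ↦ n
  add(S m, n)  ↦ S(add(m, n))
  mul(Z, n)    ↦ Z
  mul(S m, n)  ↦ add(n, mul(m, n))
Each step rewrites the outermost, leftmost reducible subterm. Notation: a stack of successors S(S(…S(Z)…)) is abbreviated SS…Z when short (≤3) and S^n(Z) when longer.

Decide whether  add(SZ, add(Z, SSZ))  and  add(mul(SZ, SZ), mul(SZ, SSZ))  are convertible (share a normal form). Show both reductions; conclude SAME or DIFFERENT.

Term A:
  start: add(SZ, add(Z, SSZ))
  →1  S(add(Z, add(Z, SSZ)))
  →2  S(add(Z, SSZ))
  →3  SSSZ

Term B:
  start: add(mul(SZ, SZ), mul(SZ, SSZ))
  →1  add(add(SZ, mul(Z, SZ)), mul(SZ, SSZ))
  →2  add(S(add(Z, mul(Z, SZ))), mul(SZ, SSZ))
  →3  S(add(add(Z, mul(Z, SZ)), mul(SZ, SSZ)))
  →4  S(add(mul(Z, SZ), mul(SZ, SSZ)))
  →5  S(add(Z, mul(SZ, SSZ)))
  →6  S(mul(SZ, SSZ))
  →7  S(add(SSZ, mul(Z, SSZ)))
  →8  S(S(add(SZ, mul(Z, SSZ))))
  →9  S(S(S(add(Z, mul(Z, SSZ)))))
  →10  S(S(S(mul(Z, SSZ))))
  →11  SSSZ

Answer: SAME — A ⇓ SSSZ, B ⇓ SSSZ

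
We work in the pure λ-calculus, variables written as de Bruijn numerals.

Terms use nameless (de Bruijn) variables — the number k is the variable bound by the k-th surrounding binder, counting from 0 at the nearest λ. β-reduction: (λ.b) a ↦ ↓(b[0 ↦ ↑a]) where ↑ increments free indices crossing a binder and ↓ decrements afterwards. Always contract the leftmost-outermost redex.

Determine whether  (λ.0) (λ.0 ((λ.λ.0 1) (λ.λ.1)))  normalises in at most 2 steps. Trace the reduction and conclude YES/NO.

Answer: YES — reaches normal form λ.0 (λ.0 (λ.λ.1)) in 2 ≤ 2 steps

Reduction:
  start: (λ.0) (λ.0 ((λ.λ.0 1) (λ.λ.1)))
  →1  λ.0 ((λ.λ.0 1) (λ.λ.1))
  →2  λ.0 (λ.0 (λ.λ.1))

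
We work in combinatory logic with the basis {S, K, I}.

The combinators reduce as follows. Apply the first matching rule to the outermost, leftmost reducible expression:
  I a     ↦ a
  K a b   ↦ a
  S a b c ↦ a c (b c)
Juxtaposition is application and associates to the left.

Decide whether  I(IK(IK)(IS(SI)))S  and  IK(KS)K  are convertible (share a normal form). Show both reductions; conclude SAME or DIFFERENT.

Answer: SAME — A ⇓ KS, B ⇓ KS

Derivation:
Term A:
  start: I(IK(IK)(IS(SI)))S
  step 1: IK(IK)(IS(SI))S
  step 2: K(IK)(IS(SI))S
  step 3: IKS
  step 4: KS

Term B:
  start: IK(KS)K
  step 1: K(KS)K
  step 2: KS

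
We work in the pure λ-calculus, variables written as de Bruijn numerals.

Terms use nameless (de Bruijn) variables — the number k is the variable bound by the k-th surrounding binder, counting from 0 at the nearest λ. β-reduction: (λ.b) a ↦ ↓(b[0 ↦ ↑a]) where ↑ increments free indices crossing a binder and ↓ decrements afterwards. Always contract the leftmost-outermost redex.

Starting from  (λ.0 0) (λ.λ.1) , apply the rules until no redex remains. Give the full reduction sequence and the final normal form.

  start: (λ.0 0) (λ.λ.1)
  →1  (λ.λ.1) (λ.λ.1)
  →2  λ.λ.λ.1

Answer: normal form = λ.λ.λ.1  (in 2 steps)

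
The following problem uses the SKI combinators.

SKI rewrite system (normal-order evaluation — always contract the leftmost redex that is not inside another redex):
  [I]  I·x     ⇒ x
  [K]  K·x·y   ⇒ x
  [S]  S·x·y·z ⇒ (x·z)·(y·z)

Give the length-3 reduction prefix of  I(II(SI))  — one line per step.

Answer: after 3 steps: SI

Working:
  start: I(II(SI))
  [1] II(SI)
  [2] I(SI)
  [3] SI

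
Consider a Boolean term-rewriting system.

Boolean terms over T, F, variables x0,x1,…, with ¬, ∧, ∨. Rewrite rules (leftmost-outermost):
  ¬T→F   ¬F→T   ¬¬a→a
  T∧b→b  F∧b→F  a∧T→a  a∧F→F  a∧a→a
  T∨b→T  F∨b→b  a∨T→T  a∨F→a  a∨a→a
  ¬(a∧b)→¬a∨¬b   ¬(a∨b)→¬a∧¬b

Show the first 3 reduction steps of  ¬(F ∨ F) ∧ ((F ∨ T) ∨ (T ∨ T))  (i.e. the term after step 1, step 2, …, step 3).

Answer: after 3 steps: T ∧ ((F ∨ T) ∨ (T ∨ T))

Reduction:
  start: ¬(F ∨ F) ∧ ((F ∨ T) ∨ (T ∨ T))
  step 1: (¬F ∧ ¬F) ∧ ((F ∨ T) ∨ (T ∨ T))
  step 2: ¬F ∧ ((F ∨ T) ∨ (T ∨ T))
  step 3: T ∧ ((F ∨ T) ∨ (T ∨ T))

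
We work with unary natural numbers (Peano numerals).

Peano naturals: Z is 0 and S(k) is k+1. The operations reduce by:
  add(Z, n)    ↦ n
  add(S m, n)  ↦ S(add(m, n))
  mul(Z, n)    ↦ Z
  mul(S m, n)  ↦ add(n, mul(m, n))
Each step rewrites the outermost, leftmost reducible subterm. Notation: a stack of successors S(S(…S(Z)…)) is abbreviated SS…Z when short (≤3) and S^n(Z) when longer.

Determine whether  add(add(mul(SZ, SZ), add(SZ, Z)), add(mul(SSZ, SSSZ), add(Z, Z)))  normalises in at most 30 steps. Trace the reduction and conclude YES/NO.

Answer: YES — reaches normal form S^8(Z) in 30 ≤ 30 steps

Derivation:
  start: add(add(mul(SZ, SZ), add(SZ, Z)), add(mul(SSZ, SSSZ), add(Z, Z)))
  step 1: add(add(add(SZ, mul(Z, SZ)), add(SZ, Z)), add(mul(SSZ, SSSZ), add(Z, Z)))
  step 2: add(add(S(add(Z, mul(Z, SZ))), add(SZ, Z)), add(mul(SSZ, SSSZ), add(Z, Z)))
  step 3: add(S(add(add(Z, mul(Z, SZ)), add(SZ, Z))), add(mul(SSZ, SSSZ), add(Z, Z)))
  step 4: S(add(add(add(Z, mul(Z, SZ)), add(SZ, Z)), add(mul(SSZ, SSSZ), add(Z, Z))))
  step 5: S(add(add(mul(Z, SZ), add(SZ, Z)), add(mul(SSZ, SSSZ), add(Z, Z))))
  step 6: S(add(add(Z, add(SZ, Z)), add(mul(SSZ, SSSZ), add(Z, Z))))
  step 7: S(add(add(SZ, Z), add(mul(SSZ, SSSZ), add(Z, Z))))
  step 8: S(add(S(add(Z, Z)), add(mul(SSZ, SSSZ), add(Z, Z))))
  step 9: S(S(add(add(Z, Z), add(mul(SSZ, SSSZ), add(Z, Z)))))
  step 10: S(S(add(Z, add(mul(SSZ, SSSZ), add(Z, Z)))))
  step 11: S(S(add(mul(SSZ, SSSZ), add(Z, Z))))
  step 12: S(S(add(add(SSSZ, mul(SZ, SSSZ)), add(Z, Z))))
  step 13: S(S(add(S(add(SSZ, mul(SZ, SSSZ))), add(Z, Z))))
  step 14: S(S(S(add(add(SSZ, mul(SZ, SSSZ)), add(Z, Z)))))
  step 15: S(S(S(add(S(add(SZ, mul(SZ, SSSZ))), add(Z, Z)))))
  step 16: S(S(S(S(add(add(SZ, mul(SZ, SSSZ)), add(Z, Z))))))
  step 17: S(S(S(S(add(S(add(Z, mul(SZ, SSSZ))), add(Z, Z))))))
  step 18: S(S(S(S(S(add(add(Z, mul(SZ, SSSZ)), add(Z, Z)))))))
  step 19: S(S(S(S(S(add(mul(SZ, SSSZ), add(Z, Z)))))))
  step 20: S(S(S(S(S(add(add(SSSZ, mul(Z, SSSZ)), add(Z, Z)))))))
  step 21: S(S(S(S(S(add(S(add(SSZ, mul(Z, SSSZ))), add(Z, Z)))))))
  step 22: S(S(S(S(S(S(add(add(SSZ, mul(Z, SSSZ)), add(Z, Z))))))))
  step 23: S(S(S(S(S(S(add(S(add(SZ, mul(Z, SSSZ))), add(Z, Z))))))))
  step 24: S(S(S(S(S(S(S(add(add(SZ, mul(Z, SSSZ)), add(Z, Z)))))))))
  step 25: S(S(S(S(S(S(S(add(S(add(Z, mul(Z, SSSZ))), add(Z, Z)))))))))
  step 26: S(S(S(S(S(S(S(S(add(add(Z, mul(Z, SSSZ)), add(Z, Z))))))))))
  step 27: S(S(S(S(S(S(S(S(add(mul(Z, SSSZ), add(Z, Z))))))))))
  step 28: S(S(S(S(S(S(S(S(add(Z, add(Z, Z))))))))))
  step 29: S(S(S(S(S(S(S(S(add(Z, Z)))))))))
  step 30: S^8(Z)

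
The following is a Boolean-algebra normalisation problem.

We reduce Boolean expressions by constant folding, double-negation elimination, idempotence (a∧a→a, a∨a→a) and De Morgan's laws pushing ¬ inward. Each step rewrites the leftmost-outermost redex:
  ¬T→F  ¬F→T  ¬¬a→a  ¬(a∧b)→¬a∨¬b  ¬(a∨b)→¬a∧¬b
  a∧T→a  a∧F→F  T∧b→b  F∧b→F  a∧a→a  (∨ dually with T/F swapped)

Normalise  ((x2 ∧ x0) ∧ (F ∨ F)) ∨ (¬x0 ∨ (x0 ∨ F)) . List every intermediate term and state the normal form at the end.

Answer: normal form = ¬x0 ∨ x0  (in 4 steps)

Working:
  start: ((x2 ∧ x0) ∧ (F ∨ F)) ∨ (¬x0 ∨ (x0 ∨ F))
  [1] ((x2 ∧ x0) ∧ F) ∨ (¬x0 ∨ (x0 ∨ F))
  [2] F ∨ (¬x0 ∨ (x0 ∨ F))
  [3] ¬x0 ∨ (x0 ∨ F)
  [4] ¬x0 ∨ x0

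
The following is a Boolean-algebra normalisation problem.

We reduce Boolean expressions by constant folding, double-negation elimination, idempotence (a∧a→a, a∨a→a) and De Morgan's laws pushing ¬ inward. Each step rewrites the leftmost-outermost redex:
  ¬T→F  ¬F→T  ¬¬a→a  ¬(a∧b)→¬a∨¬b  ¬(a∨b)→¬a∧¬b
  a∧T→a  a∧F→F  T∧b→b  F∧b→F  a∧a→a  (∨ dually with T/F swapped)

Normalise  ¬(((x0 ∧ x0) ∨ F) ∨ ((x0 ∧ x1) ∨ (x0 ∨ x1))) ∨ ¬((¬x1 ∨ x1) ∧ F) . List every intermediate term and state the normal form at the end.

Answer: normal form = T  (in 15 steps)

Reduction:
  start: ¬(((x0 ∧ x0) ∨ F) ∨ ((x0 ∧ x1) ∨ (x0 ∨ x1))) ∨ ¬((¬x1 ∨ x1) ∧ F)
  →1  (¬((x0 ∧ x0) ∨ F) ∧ ¬((x0 ∧ x1) ∨ (x0 ∨ x1))) ∨ ¬((¬x1 ∨ x1) ∧ F)
  →2  ((¬(x0 ∧ x0) ∧ ¬F) ∧ ¬((x0 ∧ x1) ∨ (x0 ∨ x1))) ∨ ¬((¬x1 ∨ x1) ∧ F)
  →3  (((¬x0 ∨ ¬x0) ∧ ¬F) ∧ ¬((x0 ∧ x1) ∨ (x0 ∨ x1))) ∨ ¬((¬x1 ∨ x1) ∧ F)
  →4  ((¬x0 ∧ ¬F) ∧ ¬((x0 ∧ x1) ∨ (x0 ∨ x1))) ∨ ¬((¬x1 ∨ x1) ∧ F)
  →5  ((¬x0 ∧ T) ∧ ¬((x0 ∧ x1) ∨ (x0 ∨ x1))) ∨ ¬((¬x1 ∨ x1) ∧ F)
  →6  (¬x0 ∧ ¬((x0 ∧ x1) ∨ (x0 ∨ x1))) ∨ ¬((¬x1 ∨ x1) ∧ F)
  →7  (¬x0 ∧ (¬(x0 ∧ x1) ∧ ¬(x0 ∨ x1))) ∨ ¬((¬x1 ∨ x1) ∧ F)
  →8  (¬x0 ∧ ((¬x0 ∨ ¬x1) ∧ ¬(x0 ∨ x1))) ∨ ¬((¬x1 ∨ x1) ∧ F)
  →9  (¬x0 ∧ ((¬x0 ∨ ¬x1) ∧ (¬x0 ∧ ¬x1))) ∨ ¬((¬x1 ∨ x1) ∧ F)
  →10  (¬x0 ∧ ((¬x0 ∨ ¬x1) ∧ (¬x0 ∧ ¬x1))) ∨ (¬(¬x1 ∨ x1) ∨ ¬F)
  →11  (¬x0 ∧ ((¬x0 ∨ ¬x1) ∧ (¬x0 ∧ ¬x1))) ∨ ((¬¬x1 ∧ ¬x1) ∨ ¬F)
  →12  (¬x0 ∧ ((¬x0 ∨ ¬x1) ∧ (¬x0 ∧ ¬x1))) ∨ ((x1 ∧ ¬x1) ∨ ¬F)
  →13  (¬x0 ∧ ((¬x0 ∨ ¬x1) ∧ (¬x0 ∧ ¬x1))) ∨ ((x1 ∧ ¬x1) ∨ T)
  →14  (¬x0 ∧ ((¬x0 ∨ ¬x1) ∧ (¬x0 ∧ ¬x1))) ∨ T
  →15  T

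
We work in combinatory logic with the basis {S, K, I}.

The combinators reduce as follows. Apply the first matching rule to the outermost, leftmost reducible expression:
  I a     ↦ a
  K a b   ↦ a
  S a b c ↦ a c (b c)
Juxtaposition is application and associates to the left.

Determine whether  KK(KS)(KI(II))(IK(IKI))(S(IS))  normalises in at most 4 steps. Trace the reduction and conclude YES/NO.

Answer: NO — after 4 steps the term is S(IS), not yet normal

Working:
  start: KK(KS)(KI(II))(IK(IKI))(S(IS))
  step 1: K(KI(II))(IK(IKI))(S(IS))
  step 2: KI(II)(S(IS))
  step 3: I(S(IS))
  step 4: S(IS)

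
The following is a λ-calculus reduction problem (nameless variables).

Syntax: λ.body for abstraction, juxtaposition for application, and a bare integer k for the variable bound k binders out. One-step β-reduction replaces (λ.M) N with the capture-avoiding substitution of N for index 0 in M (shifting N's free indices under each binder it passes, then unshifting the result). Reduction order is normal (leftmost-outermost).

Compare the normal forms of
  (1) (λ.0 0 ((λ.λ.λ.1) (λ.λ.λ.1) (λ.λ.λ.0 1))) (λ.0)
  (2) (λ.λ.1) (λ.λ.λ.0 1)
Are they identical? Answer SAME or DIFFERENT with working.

Term A:
  start: (λ.0 0 ((λ.λ.λ.1) (λ.λ.λ.1) (λ.λ.λ.0 1))) (λ.0)
  [1] (λ.0) (λ.0) ((λ.λ.λ.1) (λ.λ.λ.1) (λ.λ.λ.0 1))
  [2] (λ.0) ((λ.λ.λ.1) (λ.λ.λ.1) (λ.λ.λ.0 1))
  [3] (λ.λ.λ.1) (λ.λ.λ.1) (λ.λ.λ.0 1)
  [4] (λ.λ.1) (λ.λ.λ.0 1)
  [5] λ.λ.λ.λ.0 1

Term B:
  start: (λ.λ.1) (λ.λ.λ.0 1)
  [1] λ.λ.λ.λ.0 1

Answer: SAME — A ⇓ λ.λ.λ.λ.0 1, B ⇓ λ.λ.λ.λ.0 1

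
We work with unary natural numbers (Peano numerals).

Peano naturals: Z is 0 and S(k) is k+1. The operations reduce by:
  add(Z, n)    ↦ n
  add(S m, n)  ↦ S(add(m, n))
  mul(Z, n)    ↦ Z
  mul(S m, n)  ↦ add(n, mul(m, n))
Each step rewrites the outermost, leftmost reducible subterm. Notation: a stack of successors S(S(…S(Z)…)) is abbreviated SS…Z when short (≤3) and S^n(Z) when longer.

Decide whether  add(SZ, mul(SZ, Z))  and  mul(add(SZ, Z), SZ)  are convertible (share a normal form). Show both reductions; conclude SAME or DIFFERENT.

Term A:
  start: add(SZ, mul(SZ, Z))
  [1] S(add(Z, mul(SZ, Z)))
  [2] S(mul(SZ, Z))
  [3] S(add(Z, mul(Z, Z)))
  [4] S(mul(Z, Z))
  [5] SZ

Term B:
  start: mul(add(SZ, Z), SZ)
  [1] mul(S(add(Z, Z)), SZ)
  [2] add(SZ, mul(add(Z, Z), SZ))
  [3] S(add(Z, mul(add(Z, Z), SZ)))
  [4] S(mul(add(Z, Z), SZ))
  [5] S(mul(Z, SZ))
  [6] SZ

Answer: SAME — A ⇓ SZ, B ⇓ SZ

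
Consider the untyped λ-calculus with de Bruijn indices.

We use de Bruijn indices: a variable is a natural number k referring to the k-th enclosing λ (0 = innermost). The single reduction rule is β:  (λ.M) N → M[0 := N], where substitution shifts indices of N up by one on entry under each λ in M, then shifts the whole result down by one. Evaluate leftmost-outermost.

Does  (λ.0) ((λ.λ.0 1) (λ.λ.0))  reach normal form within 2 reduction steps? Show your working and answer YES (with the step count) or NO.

Answer: YES — reaches normal form λ.0 (λ.λ.0) in 2 ≤ 2 steps

Derivation:
  start: (λ.0) ((λ.λ.0 1) (λ.λ.0))
  [1] (λ.λ.0 1) (λ.λ.0)
  [2] λ.0 (λ.λ.0)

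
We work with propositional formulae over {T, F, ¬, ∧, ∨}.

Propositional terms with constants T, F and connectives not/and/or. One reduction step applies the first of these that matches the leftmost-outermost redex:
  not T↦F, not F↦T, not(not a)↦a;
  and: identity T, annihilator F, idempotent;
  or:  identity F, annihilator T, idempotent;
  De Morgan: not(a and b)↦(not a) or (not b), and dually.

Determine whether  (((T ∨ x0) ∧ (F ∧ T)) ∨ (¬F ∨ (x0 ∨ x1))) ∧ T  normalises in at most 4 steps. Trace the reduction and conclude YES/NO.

  start: (((T ∨ x0) ∧ (F ∧ T)) ∨ (¬F ∨ (x0 ∨ x1))) ∧ T
  step 1: ((T ∨ x0) ∧ (F ∧ T)) ∨ (¬F ∨ (x0 ∨ x1))
  step 2: (T ∧ (F ∧ T)) ∨ (¬F ∨ (x0 ∨ x1))
  step 3: (F ∧ T) ∨ (¬F ∨ (x0 ∨ x1))
  step 4: F ∨ (¬F ∨ (x0 ∨ x1))

Answer: NO — after 4 steps the term is F ∨ (¬F ∨ (x0 ∨ x1)), not yet normal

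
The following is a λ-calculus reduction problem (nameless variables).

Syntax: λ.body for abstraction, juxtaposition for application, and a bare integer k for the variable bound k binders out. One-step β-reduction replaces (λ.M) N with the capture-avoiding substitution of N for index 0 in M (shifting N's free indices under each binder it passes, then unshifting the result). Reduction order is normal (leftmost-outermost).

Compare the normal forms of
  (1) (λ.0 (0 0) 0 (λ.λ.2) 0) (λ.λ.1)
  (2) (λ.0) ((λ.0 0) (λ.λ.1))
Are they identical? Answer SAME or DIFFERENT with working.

Term A:
  start: (λ.0 (0 0) 0 (λ.λ.2) 0) (λ.λ.1)
  →1  (λ.λ.1) ((λ.λ.1) (λ.λ.1)) (λ.λ.1) (λ.λ.λ.λ.1) (λ.λ.1)
  →2  (λ.(λ.λ.1) (λ.λ.1)) (λ.λ.1) (λ.λ.λ.λ.1) (λ.λ.1)
  →3  (λ.λ.1) (λ.λ.1) (λ.λ.λ.λ.1) (λ.λ.1)
  →4  (λ.λ.λ.1) (λ.λ.λ.λ.1) (λ.λ.1)
  →5  (λ.λ.1) (λ.λ.1)
  →6  λ.λ.λ.1

Term B:
  start: (λ.0) ((λ.0 0) (λ.λ.1))
  →1  (λ.0 0) (λ.λ.1)
  →2  (λ.λ.1) (λ.λ.1)
  →3  λ.λ.λ.1

Answer: SAME — A ⇓ λ.λ.λ.1, B ⇓ λ.λ.λ.1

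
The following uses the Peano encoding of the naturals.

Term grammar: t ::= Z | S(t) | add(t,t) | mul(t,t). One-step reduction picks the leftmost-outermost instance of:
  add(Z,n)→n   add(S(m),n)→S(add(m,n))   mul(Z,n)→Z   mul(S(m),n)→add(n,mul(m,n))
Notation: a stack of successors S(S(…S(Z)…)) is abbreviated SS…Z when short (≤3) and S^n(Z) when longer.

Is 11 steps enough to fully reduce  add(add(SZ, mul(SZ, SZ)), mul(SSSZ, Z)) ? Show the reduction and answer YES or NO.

Answer: NO — after 11 steps the term is S(S(mul(SSZ, Z))), not yet normal

Derivation:
  start: add(add(SZ, mul(SZ, SZ)), mul(SSSZ, Z))
  →1  add(S(add(Z, mul(SZ, SZ))), mul(SSSZ, Z))
  →2  S(add(add(Z, mul(SZ, SZ)), mul(SSSZ, Z)))
  →3  S(add(mul(SZ, SZ), mul(SSSZ, Z)))
  →4  S(add(add(SZ, mul(Z, SZ)), mul(SSSZ, Z)))
  →5  S(add(S(add(Z, mul(Z, SZ))), mul(SSSZ, Z)))
  →6  S(S(add(add(Z, mul(Z, SZ)), mul(SSSZ, Z))))
  →7  S(S(add(mul(Z, SZ), mul(SSSZ, Z))))
  →8  S(S(add(Z, mul(SSSZ, Z))))
  →9  S(S(mul(SSSZ, Z)))
  →10  S(S(add(Z, mul(SSZ, Z))))
  →11  S(S(mul(SSZ, Z)))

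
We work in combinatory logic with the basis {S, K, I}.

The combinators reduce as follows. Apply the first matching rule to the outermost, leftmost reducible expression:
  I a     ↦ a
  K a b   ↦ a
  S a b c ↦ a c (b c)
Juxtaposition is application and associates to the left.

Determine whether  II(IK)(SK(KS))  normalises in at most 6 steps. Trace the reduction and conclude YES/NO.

  start: II(IK)(SK(KS))
  →1  I(IK)(SK(KS))
  →2  IK(SK(KS))
  →3  K(SK(KS))

Answer: YES — reaches normal form K(SK(KS)) in 3 ≤ 6 steps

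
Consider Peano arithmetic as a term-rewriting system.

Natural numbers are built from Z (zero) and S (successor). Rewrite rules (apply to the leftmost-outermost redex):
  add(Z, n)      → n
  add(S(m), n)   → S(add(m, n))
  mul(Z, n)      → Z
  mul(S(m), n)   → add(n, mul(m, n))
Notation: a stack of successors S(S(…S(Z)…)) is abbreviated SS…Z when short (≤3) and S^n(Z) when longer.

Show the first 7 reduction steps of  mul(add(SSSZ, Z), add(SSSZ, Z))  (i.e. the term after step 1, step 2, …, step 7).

  start: mul(add(SSSZ, Z), add(SSSZ, Z))
  →1  mul(S(add(SSZ, Z)), add(SSSZ, Z))
  →2  add(add(SSSZ, Z), mul(add(SSZ, Z), add(SSSZ, Z)))
  →3  add(S(add(SSZ, Z)), mul(add(SSZ, Z), add(SSSZ, Z)))
  →4  S(add(add(SSZ, Z), mul(add(SSZ, Z), add(SSSZ, Z))))
  →5  S(add(S(add(SZ, Z)), mul(add(SSZ, Z), add(SSSZ, Z))))
  →6  S(S(add(add(SZ, Z), mul(add(SSZ, Z), add(SSSZ, Z)))))
  →7  S(S(add(S(add(Z, Z)), mul(add(SSZ, Z), add(SSSZ, Z)))))

Answer: after 7 steps: S(S(add(S(add(Z, Z)), mul(add(SSZ, Z), add(SSSZ, Z)))))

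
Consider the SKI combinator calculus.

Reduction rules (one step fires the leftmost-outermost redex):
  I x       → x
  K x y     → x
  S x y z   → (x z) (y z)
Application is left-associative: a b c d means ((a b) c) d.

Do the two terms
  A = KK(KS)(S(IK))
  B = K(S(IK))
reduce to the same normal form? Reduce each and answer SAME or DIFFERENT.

Term A:
  start: KK(KS)(S(IK))
  →1  K(S(IK))
  →2  K(SK)

Term B:
  start: K(S(IK))
  →1  K(SK)

Answer: SAME — A ⇓ K(SK), B ⇓ K(SK)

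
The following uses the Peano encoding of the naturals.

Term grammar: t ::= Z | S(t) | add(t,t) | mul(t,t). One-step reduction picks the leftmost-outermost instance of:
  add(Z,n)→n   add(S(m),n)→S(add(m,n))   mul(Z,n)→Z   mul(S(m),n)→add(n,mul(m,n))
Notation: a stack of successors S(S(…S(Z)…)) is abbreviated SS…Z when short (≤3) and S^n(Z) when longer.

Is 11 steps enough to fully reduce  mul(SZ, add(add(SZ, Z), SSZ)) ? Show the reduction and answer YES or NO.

Answer: YES — reaches normal form SSSZ in 10 ≤ 11 steps

Derivation:
  start: mul(SZ, add(add(SZ, Z), SSZ))
  →1  add(add(add(SZ, Z), SSZ), mul(Z, add(add(SZ, Z), SSZ)))
  →2  add(add(S(add(Z, Z)), SSZ), mul(Z, add(add(SZ, Z), SSZ)))
  →3  add(S(add(add(Z, Z), SSZ)), mul(Z, add(add(SZ, Z), SSZ)))
  →4  S(add(add(add(Z, Z), SSZ), mul(Z, add(add(SZ, Z), SSZ))))
  →5  S(add(add(Z, SSZ), mul(Z, add(add(SZ, Z), SSZ))))
  →6  S(add(SSZ, mul(Z, add(add(SZ, Z), SSZ))))
  →7  S(S(add(SZ, mul(Z, add(add(SZ, Z), SSZ)))))
  →8  S(S(S(add(Z, mul(Z, add(add(SZ, Z), SSZ))))))
  →9  S(S(S(mul(Z, add(add(SZ, Z), SSZ)))))
  →10  SSSZ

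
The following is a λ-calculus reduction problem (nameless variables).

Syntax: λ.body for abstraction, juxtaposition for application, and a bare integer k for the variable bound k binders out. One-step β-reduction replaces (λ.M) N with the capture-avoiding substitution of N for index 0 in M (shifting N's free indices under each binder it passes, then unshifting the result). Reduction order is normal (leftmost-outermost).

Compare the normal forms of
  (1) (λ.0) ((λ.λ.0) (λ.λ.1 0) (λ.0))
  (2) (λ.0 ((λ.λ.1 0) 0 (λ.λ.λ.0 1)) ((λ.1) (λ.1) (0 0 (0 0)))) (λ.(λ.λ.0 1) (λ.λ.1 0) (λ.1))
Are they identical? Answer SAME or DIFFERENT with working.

Term A:
  start: (λ.0) ((λ.λ.0) (λ.λ.1 0) (λ.0))
  [1] (λ.λ.0) (λ.λ.1 0) (λ.0)
  [2] (λ.0) (λ.0)
  [3] λ.0

Term B:
  start: (λ.0 ((λ.λ.1 0) 0 (λ.λ.λ.0 1)) ((λ.1) (λ.1) (0 0 (0 0)))) (λ.(λ.λ.0 1) (λ.λ.1 0) (λ.1))
  [1] (λ.(λ.λ.0 1) (λ.λ.1 0) (λ.1)) ((λ.λ.1 0) (λ.(λ.λ.0 1) (λ.λ.1 0) (λ.1)) (λ.λ.λ.0 1)) ((λ.λ.(λ.λ.0 1) (λ.λ.1 0) (λ.1)) (λ.λ.(λ.λ.0 1) (λ.λ.1 0) (λ.1)) ((λ.(λ.λ.0 1) (λ.λ.1 0) (λ.1)) (λ.(λ.λ.0 1) (λ.λ.1 0) (λ.1)) ((λ.(λ.λ.0 1) (λ.λ.1 0) (λ.1)) (λ.(λ.λ.0 1) (λ.λ.1 0) (λ.1)))))
  [2] (λ.λ.0 1) (λ.λ.1 0) (λ.(λ.λ.1 0) (λ.(λ.λ.0 1) (λ.λ.1 0) (λ.1)) (λ.λ.λ.0 1)) ((λ.λ.(λ.λ.0 1) (λ.λ.1 0) (λ.1)) (λ.λ.(λ.λ.0 1) (λ.λ.1 0) (λ.1)) ((λ.(λ.λ.0 1) (λ.λ.1 0) (λ.1)) (λ.(λ.λ.0 1) (λ.λ.1 0) (λ.1)) ((λ.(λ.λ.0 1) (λ.λ.1 0) (λ.1)) (λ.(λ.λ.0 1) (λ.λ.1 0) (λ.1)))))
  [3] (λ.0 (λ.λ.1 0)) (λ.(λ.λ.1 0) (λ.(λ.λ.0 1) (λ.λ.1 0) (λ.1)) (λ.λ.λ.0 1)) ((λ.λ.(λ.λ.0 1) (λ.λ.1 0) (λ.1)) (λ.λ.(λ.λ.0 1) (λ.λ.1 0) (λ.1)) ((λ.(λ.λ.0 1) (λ.λ.1 0) (λ.1)) (λ.(λ.λ.0 1) (λ.λ.1 0) (λ.1)) ((λ.(λ.λ.0 1) (λ.λ.1 0) (λ.1)) (λ.(λ.λ.0 1) (λ.λ.1 0) (λ.1)))))
  [4] (λ.(λ.λ.1 0) (λ.(λ.λ.0 1) (λ.λ.1 0) (λ.1)) (λ.λ.λ.0 1)) (λ.λ.1 0) ((λ.λ.(λ.λ.0 1) (λ.λ.1 0) (λ.1)) (λ.λ.(λ.λ.0 1) (λ.λ.1 0) (λ.1)) ((λ.(λ.λ.0 1) (λ.λ.1 0) (λ.1)) (λ.(λ.λ.0 1) (λ.λ.1 0) (λ.1)) ((λ.(λ.λ.0 1) (λ.λ.1 0) (λ.1)) (λ.(λ.λ.0 1) (λ.λ.1 0) (λ.1)))))
  [5] (λ.λ.1 0) (λ.(λ.λ.0 1) (λ.λ.1 0) (λ.1)) (λ.λ.λ.0 1) ((λ.λ.(λ.λ.0 1) (λ.λ.1 0) (λ.1)) (λ.λ.(λ.λ.0 1) (λ.λ.1 0) (λ.1)) ((λ.(λ.λ.0 1) (λ.λ.1 0) (λ.1)) (λ.(λ.λ.0 1) (λ.λ.1 0) (λ.1)) ((λ.(λ.λ.0 1) (λ.λ.1 0) (λ.1)) (λ.(λ.λ.0 1) (λ.λ.1 0) (λ.1)))))
  [6] (λ.(λ.(λ.λ.0 1) (λ.λ.1 0) (λ.1)) 0) (λ.λ.λ.0 1) ((λ.λ.(λ.λ.0 1) (λ.λ.1 0) (λ.1)) (λ.λ.(λ.λ.0 1) (λ.λ.1 0) (λ.1)) ((λ.(λ.λ.0 1) (λ.λ.1 0) (λ.1)) (λ.(λ.λ.0 1) (λ.λ.1 0) (λ.1)) ((λ.(λ.λ.0 1) (λ.λ.1 0) (λ.1)) (λ.(λ.λ.0 1) (λ.λ.1 0) (λ.1)))))
  [7] (λ.(λ.λ.0 1) (λ.λ.1 0) (λ.1)) (λ.λ.λ.0 1) ((λ.λ.(λ.λ.0 1) (λ.λ.1 0) (λ.1)) (λ.λ.(λ.λ.0 1) (λ.λ.1 0) (λ.1)) ((λ.(λ.λ.0 1) (λ.λ.1 0) (λ.1)) (λ.(λ.λ.0 1) (λ.λ.1 0) (λ.1)) ((λ.(λ.λ.0 1) (λ.λ.1 0) (λ.1)) (λ.(λ.λ.0 1) (λ.λ.1 0) (λ.1)))))
  [8] (λ.λ.0 1) (λ.λ.1 0) (λ.λ.λ.λ.0 1) ((λ.λ.(λ.λ.0 1) (λ.λ.1 0) (λ.1)) (λ.λ.(λ.λ.0 1) (λ.λ.1 0) (λ.1)) ((λ.(λ.λ.0 1) (λ.λ.1 0) (λ.1)) (λ.(λ.λ.0 1) (λ.λ.1 0) (λ.1)) ((λ.(λ.λ.0 1) (λ.λ.1 0) (λ.1)) (λ.(λ.λ.0 1) (λ.λ.1 0) (λ.1)))))
  [9] (λ.0 (λ.λ.1 0)) (λ.λ.λ.λ.0 1) ((λ.λ.(λ.λ.0 1) (λ.λ.1 0) (λ.1)) (λ.λ.(λ.λ.0 1) (λ.λ.1 0) (λ.1)) ((λ.(λ.λ.0 1) (λ.λ.1 0) (λ.1)) (λ.(λ.λ.0 1) (λ.λ.1 0) (λ.1)) ((λ.(λ.λ.0 1) (λ.λ.1 0) (λ.1)) (λ.(λ.λ.0 1) (λ.λ.1 0) (λ.1)))))
  [10] (λ.λ.λ.λ.0 1) (λ.λ.1 0) ((λ.λ.(λ.λ.0 1) (λ.λ.1 0) (λ.1)) (λ.λ.(λ.λ.0 1) (λ.λ.1 0) (λ.1)) ((λ.(λ.λ.0 1) (λ.λ.1 0) (λ.1)) (λ.(λ.λ.0 1) (λ.λ.1 0) (λ.1)) ((λ.(λ.λ.0 1) (λ.λ.1 0) (λ.1)) (λ.(λ.λ.0 1) (λ.λ.1 0) (λ.1)))))
  [11] (λ.λ.λ.0 1) ((λ.λ.(λ.λ.0 1) (λ.λ.1 0) (λ.1)) (λ.λ.(λ.λ.0 1) (λ.λ.1 0) (λ.1)) ((λ.(λ.λ.0 1) (λ.λ.1 0) (λ.1)) (λ.(λ.λ.0 1) (λ.λ.1 0) (λ.1)) ((λ.(λ.λ.0 1) (λ.λ.1 0) (λ.1)) (λ.(λ.λ.0 1) (λ.λ.1 0) (λ.1)))))
  [12] λ.λ.0 1

Answer: DIFFERENT — A ⇓ λ.0, B ⇓ λ.λ.0 1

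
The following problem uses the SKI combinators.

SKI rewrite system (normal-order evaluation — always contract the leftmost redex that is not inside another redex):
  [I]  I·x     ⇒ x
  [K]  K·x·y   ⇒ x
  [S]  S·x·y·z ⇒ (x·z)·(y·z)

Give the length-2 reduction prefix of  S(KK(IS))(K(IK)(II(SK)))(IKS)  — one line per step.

  start: S(KK(IS))(K(IK)(II(SK)))(IKS)
  →1  KK(IS)(IKS)(K(IK)(II(SK))(IKS))
  →2  K(IKS)(K(IK)(II(SK))(IKS))

Answer: after 2 steps: K(IKS)(K(IK)(II(SK))(IKS))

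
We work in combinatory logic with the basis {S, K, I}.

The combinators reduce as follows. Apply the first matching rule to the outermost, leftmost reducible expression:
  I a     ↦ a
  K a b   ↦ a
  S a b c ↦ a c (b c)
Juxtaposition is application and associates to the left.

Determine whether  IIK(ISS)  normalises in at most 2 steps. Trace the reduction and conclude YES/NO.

  start: IIK(ISS)
  [1] IK(ISS)
  [2] K(ISS)

Answer: NO — after 2 steps the term is K(ISS), not yet normal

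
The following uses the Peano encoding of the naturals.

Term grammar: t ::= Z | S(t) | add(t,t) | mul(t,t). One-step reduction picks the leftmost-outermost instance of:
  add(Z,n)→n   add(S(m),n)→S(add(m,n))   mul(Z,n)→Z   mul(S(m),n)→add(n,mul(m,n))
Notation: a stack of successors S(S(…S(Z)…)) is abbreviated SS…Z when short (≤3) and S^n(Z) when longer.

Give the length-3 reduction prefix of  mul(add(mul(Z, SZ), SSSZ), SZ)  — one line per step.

  start: mul(add(mul(Z, SZ), SSSZ), SZ)
  step 1: mul(add(Z, SSSZ), SZ)
  step 2: mul(SSSZ, SZ)
  step 3: add(SZ, mul(SSZ, SZ))

Answer: after 3 steps: add(SZ, mul(SSZ, SZ))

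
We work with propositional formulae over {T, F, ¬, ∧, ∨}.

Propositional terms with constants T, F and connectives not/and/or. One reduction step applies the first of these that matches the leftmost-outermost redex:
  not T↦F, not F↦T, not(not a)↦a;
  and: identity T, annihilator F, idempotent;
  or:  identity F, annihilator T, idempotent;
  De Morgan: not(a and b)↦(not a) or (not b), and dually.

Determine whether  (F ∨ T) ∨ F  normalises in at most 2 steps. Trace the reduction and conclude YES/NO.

Answer: YES — reaches normal form T in 2 ≤ 2 steps

Working:
  start: (F ∨ T) ∨ F
  step 1: F ∨ T
  step 2: T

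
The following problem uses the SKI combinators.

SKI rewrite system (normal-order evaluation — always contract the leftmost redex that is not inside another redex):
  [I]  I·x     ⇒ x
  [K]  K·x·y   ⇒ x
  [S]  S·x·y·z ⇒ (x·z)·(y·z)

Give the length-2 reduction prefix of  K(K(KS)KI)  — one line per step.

  start: K(K(KS)KI)
  →1  K(KSI)
  →2  KS

Answer: after 2 steps: KS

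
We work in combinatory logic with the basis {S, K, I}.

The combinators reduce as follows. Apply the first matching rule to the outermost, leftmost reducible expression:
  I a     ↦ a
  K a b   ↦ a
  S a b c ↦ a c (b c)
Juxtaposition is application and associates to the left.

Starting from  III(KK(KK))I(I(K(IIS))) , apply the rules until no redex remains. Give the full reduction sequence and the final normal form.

  start: III(KK(KK))I(I(K(IIS)))
  [1] II(KK(KK))I(I(K(IIS)))
  [2] I(KK(KK))I(I(K(IIS)))
  [3] KK(KK)I(I(K(IIS)))
  [4] KI(I(K(IIS)))
  [5] I

Answer: normal form = I  (in 5 steps)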